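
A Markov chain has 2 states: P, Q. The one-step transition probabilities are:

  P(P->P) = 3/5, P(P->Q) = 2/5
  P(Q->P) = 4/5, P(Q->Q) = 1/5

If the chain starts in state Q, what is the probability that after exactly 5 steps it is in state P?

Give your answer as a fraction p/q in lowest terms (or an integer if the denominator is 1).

Computing P^5 by repeated multiplication:
P^1 =
  P: [3/5, 2/5]
  Q: [4/5, 1/5]
P^2 =
  P: [17/25, 8/25]
  Q: [16/25, 9/25]
P^3 =
  P: [83/125, 42/125]
  Q: [84/125, 41/125]
P^4 =
  P: [417/625, 208/625]
  Q: [416/625, 209/625]
P^5 =
  P: [2083/3125, 1042/3125]
  Q: [2084/3125, 1041/3125]

(P^5)[Q -> P] = 2084/3125

Answer: 2084/3125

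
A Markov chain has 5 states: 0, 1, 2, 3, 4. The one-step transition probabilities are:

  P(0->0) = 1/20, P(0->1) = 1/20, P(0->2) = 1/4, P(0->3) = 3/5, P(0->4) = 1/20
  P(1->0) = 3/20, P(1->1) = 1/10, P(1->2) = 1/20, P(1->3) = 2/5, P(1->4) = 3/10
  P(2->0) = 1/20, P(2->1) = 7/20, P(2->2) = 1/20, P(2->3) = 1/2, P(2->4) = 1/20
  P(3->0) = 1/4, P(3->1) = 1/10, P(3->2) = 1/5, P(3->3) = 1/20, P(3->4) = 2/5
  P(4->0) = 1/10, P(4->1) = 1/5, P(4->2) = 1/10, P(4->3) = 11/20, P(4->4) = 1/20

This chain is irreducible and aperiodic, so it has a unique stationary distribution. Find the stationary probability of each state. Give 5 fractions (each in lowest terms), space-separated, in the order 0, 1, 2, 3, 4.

The stationary distribution satisfies pi = pi * P, i.e.:
  pi_0 = 1/20*pi_0 + 3/20*pi_1 + 1/20*pi_2 + 1/4*pi_3 + 1/10*pi_4
  pi_1 = 1/20*pi_0 + 1/10*pi_1 + 7/20*pi_2 + 1/10*pi_3 + 1/5*pi_4
  pi_2 = 1/4*pi_0 + 1/20*pi_1 + 1/20*pi_2 + 1/5*pi_3 + 1/10*pi_4
  pi_3 = 3/5*pi_0 + 2/5*pi_1 + 1/2*pi_2 + 1/20*pi_3 + 11/20*pi_4
  pi_4 = 1/20*pi_0 + 3/10*pi_1 + 1/20*pi_2 + 2/5*pi_3 + 1/20*pi_4
with normalization: pi_0 + pi_1 + pi_2 + pi_3 + pi_4 = 1.

Using the first 4 balance equations plus normalization, the linear system A*pi = b is:
  [-19/20, 3/20, 1/20, 1/4, 1/10] . pi = 0
  [1/20, -9/10, 7/20, 1/10, 1/5] . pi = 0
  [1/4, 1/20, -19/20, 1/5, 1/10] . pi = 0
  [3/5, 2/5, 1/2, -19/20, 11/20] . pi = 0
  [1, 1, 1, 1, 1] . pi = 1

Solving yields:
  pi_0 = 42837/293746
  pi_1 = 21939/146873
  pi_2 = 41849/293746
  pi_3 = 51676/146873
  pi_4 = 30915/146873

Verification (pi * P):
  42837/293746*1/20 + 21939/146873*3/20 + 41849/293746*1/20 + 51676/146873*1/4 + 30915/146873*1/10 = 42837/293746 = pi_0  (ok)
  42837/293746*1/20 + 21939/146873*1/10 + 41849/293746*7/20 + 51676/146873*1/10 + 30915/146873*1/5 = 21939/146873 = pi_1  (ok)
  42837/293746*1/4 + 21939/146873*1/20 + 41849/293746*1/20 + 51676/146873*1/5 + 30915/146873*1/10 = 41849/293746 = pi_2  (ok)
  42837/293746*3/5 + 21939/146873*2/5 + 41849/293746*1/2 + 51676/146873*1/20 + 30915/146873*11/20 = 51676/146873 = pi_3  (ok)
  42837/293746*1/20 + 21939/146873*3/10 + 41849/293746*1/20 + 51676/146873*2/5 + 30915/146873*1/20 = 30915/146873 = pi_4  (ok)

Answer: 42837/293746 21939/146873 41849/293746 51676/146873 30915/146873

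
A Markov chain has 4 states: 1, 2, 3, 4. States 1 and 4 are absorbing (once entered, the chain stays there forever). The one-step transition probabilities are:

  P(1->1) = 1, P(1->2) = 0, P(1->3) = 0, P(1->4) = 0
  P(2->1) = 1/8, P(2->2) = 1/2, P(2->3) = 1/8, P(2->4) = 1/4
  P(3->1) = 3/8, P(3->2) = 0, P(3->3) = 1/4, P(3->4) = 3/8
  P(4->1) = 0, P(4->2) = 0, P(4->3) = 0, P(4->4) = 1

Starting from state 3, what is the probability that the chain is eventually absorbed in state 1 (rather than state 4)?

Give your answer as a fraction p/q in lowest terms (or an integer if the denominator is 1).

Answer: 1/2

Derivation:
Let a_i = P(absorbed in 1 | start in state i).
Boundary conditions: a_1 = 1, a_4 = 0.
For each transient state i, a_i = sum_j P(i->j) * a_j:
  a_2 = 1/8*a_1 + 1/2*a_2 + 1/8*a_3 + 1/4*a_4
  a_3 = 3/8*a_1 + 0*a_2 + 1/4*a_3 + 3/8*a_4

Substituting a_1 = 1 and a_4 = 0, rearrange to (I - Q) a = r where r[i] = P(i -> 1):
  [1/2, -1/8] . (a_2, a_3) = 1/8
  [0, 3/4] . (a_2, a_3) = 3/8

Solving yields:
  a_2 = 3/8
  a_3 = 1/2

Starting state is 3, so the absorption probability is a_3 = 1/2.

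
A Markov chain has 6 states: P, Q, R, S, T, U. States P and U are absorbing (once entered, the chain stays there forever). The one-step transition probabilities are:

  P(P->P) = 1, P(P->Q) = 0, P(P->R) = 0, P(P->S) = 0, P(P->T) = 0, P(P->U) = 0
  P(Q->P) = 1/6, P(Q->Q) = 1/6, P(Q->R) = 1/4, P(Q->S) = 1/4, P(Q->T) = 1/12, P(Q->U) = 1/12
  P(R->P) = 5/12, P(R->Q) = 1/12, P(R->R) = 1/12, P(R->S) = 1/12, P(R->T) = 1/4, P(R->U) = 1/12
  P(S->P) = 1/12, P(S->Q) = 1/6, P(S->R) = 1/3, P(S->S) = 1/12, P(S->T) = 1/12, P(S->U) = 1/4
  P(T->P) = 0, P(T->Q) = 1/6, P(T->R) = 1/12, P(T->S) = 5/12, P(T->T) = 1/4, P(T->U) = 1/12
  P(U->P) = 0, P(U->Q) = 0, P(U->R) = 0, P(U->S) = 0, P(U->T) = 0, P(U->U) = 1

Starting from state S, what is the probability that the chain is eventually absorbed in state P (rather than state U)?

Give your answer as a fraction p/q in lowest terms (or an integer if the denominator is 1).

Let a_i = P(absorbed in P | start in state i).
Boundary conditions: a_P = 1, a_U = 0.
For each transient state i, a_i = sum_j P(i->j) * a_j:
  a_Q = 1/6*a_P + 1/6*a_Q + 1/4*a_R + 1/4*a_S + 1/12*a_T + 1/12*a_U
  a_R = 5/12*a_P + 1/12*a_Q + 1/12*a_R + 1/12*a_S + 1/4*a_T + 1/12*a_U
  a_S = 1/12*a_P + 1/6*a_Q + 1/3*a_R + 1/12*a_S + 1/12*a_T + 1/4*a_U
  a_T = 0*a_P + 1/6*a_Q + 1/12*a_R + 5/12*a_S + 1/4*a_T + 1/12*a_U

Substituting a_P = 1 and a_U = 0, rearrange to (I - Q) a = r where r[i] = P(i -> P):
  [5/6, -1/4, -1/4, -1/12] . (a_Q, a_R, a_S, a_T) = 1/6
  [-1/12, 11/12, -1/12, -1/4] . (a_Q, a_R, a_S, a_T) = 5/12
  [-1/6, -1/3, 11/12, -1/12] . (a_Q, a_R, a_S, a_T) = 1/12
  [-1/6, -1/12, -5/12, 3/4] . (a_Q, a_R, a_S, a_T) = 0

Solving yields:
  a_Q = 543/901
  a_R = 1237/1802
  a_S = 1781/3604
  a_T = 1747/3604

Starting state is S, so the absorption probability is a_S = 1781/3604.

Answer: 1781/3604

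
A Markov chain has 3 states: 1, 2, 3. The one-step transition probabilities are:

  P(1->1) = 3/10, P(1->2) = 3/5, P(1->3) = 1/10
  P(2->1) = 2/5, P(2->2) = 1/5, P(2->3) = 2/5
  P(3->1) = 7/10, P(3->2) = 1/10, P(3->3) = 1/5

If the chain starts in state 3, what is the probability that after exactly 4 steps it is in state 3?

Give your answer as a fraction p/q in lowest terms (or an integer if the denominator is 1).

Answer: 569/2500

Derivation:
Computing P^4 by repeated multiplication:
P^1 =
  1: [3/10, 3/5, 1/10]
  2: [2/5, 1/5, 2/5]
  3: [7/10, 1/10, 1/5]
P^2 =
  1: [2/5, 31/100, 29/100]
  2: [12/25, 8/25, 1/5]
  3: [39/100, 23/50, 3/20]
P^3 =
  1: [447/1000, 331/1000, 111/500]
  2: [103/250, 93/250, 27/125]
  3: [203/500, 341/1000, 253/1000]
P^4 =
  1: [4219/10000, 1783/5000, 443/2000]
  2: [1059/2500, 429/1250, 583/2500]
  3: [4353/10000, 3371/10000, 569/2500]

(P^4)[3 -> 3] = 569/2500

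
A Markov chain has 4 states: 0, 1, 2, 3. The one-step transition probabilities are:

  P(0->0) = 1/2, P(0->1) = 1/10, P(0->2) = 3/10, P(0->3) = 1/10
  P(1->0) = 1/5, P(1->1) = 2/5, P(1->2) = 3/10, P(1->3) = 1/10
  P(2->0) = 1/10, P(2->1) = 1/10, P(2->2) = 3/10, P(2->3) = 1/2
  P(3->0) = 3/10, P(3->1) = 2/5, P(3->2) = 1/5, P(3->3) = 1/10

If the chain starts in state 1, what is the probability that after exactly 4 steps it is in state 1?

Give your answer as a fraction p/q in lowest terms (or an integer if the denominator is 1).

Answer: 2371/10000

Derivation:
Computing P^4 by repeated multiplication:
P^1 =
  0: [1/2, 1/10, 3/10, 1/10]
  1: [1/5, 2/5, 3/10, 1/10]
  2: [1/10, 1/10, 3/10, 1/2]
  3: [3/10, 2/5, 1/5, 1/10]
P^2 =
  0: [33/100, 4/25, 29/100, 11/50]
  1: [6/25, 1/4, 29/100, 11/50]
  2: [1/4, 7/25, 1/4, 11/50]
  3: [7/25, 1/4, 29/100, 9/50]
P^3 =
  0: [73/250, 107/500, 139/500, 27/125]
  1: [53/200, 241/1000, 139/500, 27/125]
  2: [34/125, 1/4, 139/500, 1/5]
  3: [273/1000, 229/1000, 141/500, 27/125]
P^4 =
  0: [1407/5000, 229/1000, 174/625, 132/625]
  1: [2733/10000, 2371/10000, 174/625, 132/625]
  2: [1369/5000, 47/200, 7/25, 132/625]
  3: [2753/10000, 467/2000, 174/625, 133/625]

(P^4)[1 -> 1] = 2371/10000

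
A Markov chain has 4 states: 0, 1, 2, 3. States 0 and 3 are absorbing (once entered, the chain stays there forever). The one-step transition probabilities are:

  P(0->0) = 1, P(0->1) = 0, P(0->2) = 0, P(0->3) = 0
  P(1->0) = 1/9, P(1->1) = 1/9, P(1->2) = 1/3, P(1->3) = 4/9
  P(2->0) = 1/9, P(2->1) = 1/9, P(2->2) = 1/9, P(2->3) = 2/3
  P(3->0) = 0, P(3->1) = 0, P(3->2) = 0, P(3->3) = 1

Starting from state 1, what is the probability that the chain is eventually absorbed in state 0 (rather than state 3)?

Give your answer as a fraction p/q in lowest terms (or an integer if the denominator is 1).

Answer: 11/61

Derivation:
Let a_i = P(absorbed in 0 | start in state i).
Boundary conditions: a_0 = 1, a_3 = 0.
For each transient state i, a_i = sum_j P(i->j) * a_j:
  a_1 = 1/9*a_0 + 1/9*a_1 + 1/3*a_2 + 4/9*a_3
  a_2 = 1/9*a_0 + 1/9*a_1 + 1/9*a_2 + 2/3*a_3

Substituting a_0 = 1 and a_3 = 0, rearrange to (I - Q) a = r where r[i] = P(i -> 0):
  [8/9, -1/3] . (a_1, a_2) = 1/9
  [-1/9, 8/9] . (a_1, a_2) = 1/9

Solving yields:
  a_1 = 11/61
  a_2 = 9/61

Starting state is 1, so the absorption probability is a_1 = 11/61.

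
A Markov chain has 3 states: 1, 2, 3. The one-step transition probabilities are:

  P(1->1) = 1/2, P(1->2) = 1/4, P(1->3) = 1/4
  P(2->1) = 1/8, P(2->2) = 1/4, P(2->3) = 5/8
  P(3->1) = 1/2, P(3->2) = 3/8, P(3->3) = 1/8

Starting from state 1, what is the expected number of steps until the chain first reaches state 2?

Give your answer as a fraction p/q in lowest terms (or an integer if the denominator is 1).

Answer: 18/5

Derivation:
Let h_i = expected steps to first reach 2 from state i.
Boundary: h_2 = 0.
First-step equations for the other states:
  h_1 = 1 + 1/2*h_1 + 1/4*h_2 + 1/4*h_3
  h_3 = 1 + 1/2*h_1 + 3/8*h_2 + 1/8*h_3

Substituting h_2 = 0 and rearranging gives the linear system (I - Q) h = 1:
  [1/2, -1/4] . (h_1, h_3) = 1
  [-1/2, 7/8] . (h_1, h_3) = 1

Solving yields:
  h_1 = 18/5
  h_3 = 16/5

Starting state is 1, so the expected hitting time is h_1 = 18/5.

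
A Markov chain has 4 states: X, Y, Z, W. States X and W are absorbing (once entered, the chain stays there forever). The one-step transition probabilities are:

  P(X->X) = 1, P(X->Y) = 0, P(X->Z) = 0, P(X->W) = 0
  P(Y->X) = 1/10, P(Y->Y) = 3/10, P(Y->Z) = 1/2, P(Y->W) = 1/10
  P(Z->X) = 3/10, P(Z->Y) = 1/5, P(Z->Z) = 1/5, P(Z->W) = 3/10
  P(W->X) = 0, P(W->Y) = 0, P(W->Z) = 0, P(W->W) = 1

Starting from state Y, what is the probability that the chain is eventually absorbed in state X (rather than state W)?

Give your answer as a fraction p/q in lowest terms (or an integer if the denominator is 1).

Answer: 1/2

Derivation:
Let a_i = P(absorbed in X | start in state i).
Boundary conditions: a_X = 1, a_W = 0.
For each transient state i, a_i = sum_j P(i->j) * a_j:
  a_Y = 1/10*a_X + 3/10*a_Y + 1/2*a_Z + 1/10*a_W
  a_Z = 3/10*a_X + 1/5*a_Y + 1/5*a_Z + 3/10*a_W

Substituting a_X = 1 and a_W = 0, rearrange to (I - Q) a = r where r[i] = P(i -> X):
  [7/10, -1/2] . (a_Y, a_Z) = 1/10
  [-1/5, 4/5] . (a_Y, a_Z) = 3/10

Solving yields:
  a_Y = 1/2
  a_Z = 1/2

Starting state is Y, so the absorption probability is a_Y = 1/2.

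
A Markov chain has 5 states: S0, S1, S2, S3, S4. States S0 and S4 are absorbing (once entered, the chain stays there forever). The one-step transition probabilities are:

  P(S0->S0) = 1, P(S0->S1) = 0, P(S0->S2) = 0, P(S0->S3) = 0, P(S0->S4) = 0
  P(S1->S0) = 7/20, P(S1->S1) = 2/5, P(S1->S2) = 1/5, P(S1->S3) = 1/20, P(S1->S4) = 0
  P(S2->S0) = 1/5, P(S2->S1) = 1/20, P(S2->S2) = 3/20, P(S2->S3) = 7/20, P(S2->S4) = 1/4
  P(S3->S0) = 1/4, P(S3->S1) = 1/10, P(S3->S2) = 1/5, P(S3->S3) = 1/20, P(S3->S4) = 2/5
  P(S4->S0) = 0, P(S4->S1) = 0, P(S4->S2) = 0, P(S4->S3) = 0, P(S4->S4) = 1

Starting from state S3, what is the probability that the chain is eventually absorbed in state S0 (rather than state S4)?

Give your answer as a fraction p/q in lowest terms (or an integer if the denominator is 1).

Answer: 149/337

Derivation:
Let a_i = P(absorbed in S0 | start in state i).
Boundary conditions: a_S0 = 1, a_S4 = 0.
For each transient state i, a_i = sum_j P(i->j) * a_j:
  a_S1 = 7/20*a_S0 + 2/5*a_S1 + 1/5*a_S2 + 1/20*a_S3 + 0*a_S4
  a_S2 = 1/5*a_S0 + 1/20*a_S1 + 3/20*a_S2 + 7/20*a_S3 + 1/4*a_S4
  a_S3 = 1/4*a_S0 + 1/10*a_S1 + 1/5*a_S2 + 1/20*a_S3 + 2/5*a_S4

Substituting a_S0 = 1 and a_S4 = 0, rearrange to (I - Q) a = r where r[i] = P(i -> S0):
  [3/5, -1/5, -1/20] . (a_S1, a_S2, a_S3) = 7/20
  [-1/20, 17/20, -7/20] . (a_S1, a_S2, a_S3) = 1/5
  [-1/10, -1/5, 19/20] . (a_S1, a_S2, a_S3) = 1/4

Solving yields:
  a_S1 = 261/337
  a_S2 = 156/337
  a_S3 = 149/337

Starting state is S3, so the absorption probability is a_S3 = 149/337.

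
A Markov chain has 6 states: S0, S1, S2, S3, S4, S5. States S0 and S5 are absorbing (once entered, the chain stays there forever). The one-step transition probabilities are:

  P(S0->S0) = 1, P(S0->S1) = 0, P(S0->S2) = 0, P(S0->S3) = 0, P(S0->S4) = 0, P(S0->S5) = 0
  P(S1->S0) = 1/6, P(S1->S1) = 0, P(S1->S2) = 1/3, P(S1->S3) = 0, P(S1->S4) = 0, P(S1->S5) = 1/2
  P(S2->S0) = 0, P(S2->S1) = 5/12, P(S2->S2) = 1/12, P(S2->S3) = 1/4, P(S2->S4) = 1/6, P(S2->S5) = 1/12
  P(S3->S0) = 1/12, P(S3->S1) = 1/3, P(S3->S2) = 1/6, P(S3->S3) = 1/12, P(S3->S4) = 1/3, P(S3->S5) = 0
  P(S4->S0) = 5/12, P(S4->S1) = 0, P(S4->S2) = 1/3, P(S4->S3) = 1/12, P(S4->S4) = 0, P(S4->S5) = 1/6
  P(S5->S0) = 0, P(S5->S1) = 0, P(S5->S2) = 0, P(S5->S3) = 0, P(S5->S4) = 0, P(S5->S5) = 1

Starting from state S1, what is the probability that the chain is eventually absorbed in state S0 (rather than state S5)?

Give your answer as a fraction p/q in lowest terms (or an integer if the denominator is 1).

Let a_i = P(absorbed in S0 | start in state i).
Boundary conditions: a_S0 = 1, a_S5 = 0.
For each transient state i, a_i = sum_j P(i->j) * a_j:
  a_S1 = 1/6*a_S0 + 0*a_S1 + 1/3*a_S2 + 0*a_S3 + 0*a_S4 + 1/2*a_S5
  a_S2 = 0*a_S0 + 5/12*a_S1 + 1/12*a_S2 + 1/4*a_S3 + 1/6*a_S4 + 1/12*a_S5
  a_S3 = 1/12*a_S0 + 1/3*a_S1 + 1/6*a_S2 + 1/12*a_S3 + 1/3*a_S4 + 0*a_S5
  a_S4 = 5/12*a_S0 + 0*a_S1 + 1/3*a_S2 + 1/12*a_S3 + 0*a_S4 + 1/6*a_S5

Substituting a_S0 = 1 and a_S5 = 0, rearrange to (I - Q) a = r where r[i] = P(i -> S0):
  [1, -1/3, 0, 0] . (a_S1, a_S2, a_S3, a_S4) = 1/6
  [-5/12, 11/12, -1/4, -1/6] . (a_S1, a_S2, a_S3, a_S4) = 0
  [-1/3, -1/6, 11/12, -1/3] . (a_S1, a_S2, a_S3, a_S4) = 1/12
  [0, -1/3, -1/12, 1] . (a_S1, a_S2, a_S3, a_S4) = 5/12

Solving yields:
  a_S1 = 403/1398
  a_S2 = 85/233
  a_S3 = 110/233
  a_S4 = 1615/2796

Starting state is S1, so the absorption probability is a_S1 = 403/1398.

Answer: 403/1398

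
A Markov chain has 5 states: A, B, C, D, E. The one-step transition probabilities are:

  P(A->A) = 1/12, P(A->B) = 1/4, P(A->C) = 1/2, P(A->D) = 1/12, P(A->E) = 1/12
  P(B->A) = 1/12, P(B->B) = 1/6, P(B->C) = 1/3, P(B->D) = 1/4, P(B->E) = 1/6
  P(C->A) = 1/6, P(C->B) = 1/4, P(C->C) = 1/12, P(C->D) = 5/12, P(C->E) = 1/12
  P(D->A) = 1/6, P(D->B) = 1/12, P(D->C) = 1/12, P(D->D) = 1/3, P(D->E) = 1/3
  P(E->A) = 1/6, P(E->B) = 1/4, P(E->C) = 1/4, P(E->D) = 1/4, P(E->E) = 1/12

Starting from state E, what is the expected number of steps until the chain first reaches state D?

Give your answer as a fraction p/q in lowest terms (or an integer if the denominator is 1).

Let h_i = expected steps to first reach D from state i.
Boundary: h_D = 0.
First-step equations for the other states:
  h_A = 1 + 1/12*h_A + 1/4*h_B + 1/2*h_C + 1/12*h_D + 1/12*h_E
  h_B = 1 + 1/12*h_A + 1/6*h_B + 1/3*h_C + 1/4*h_D + 1/6*h_E
  h_C = 1 + 1/6*h_A + 1/4*h_B + 1/12*h_C + 5/12*h_D + 1/12*h_E
  h_E = 1 + 1/6*h_A + 1/4*h_B + 1/4*h_C + 1/4*h_D + 1/12*h_E

Substituting h_D = 0 and rearranging gives the linear system (I - Q) h = 1:
  [11/12, -1/4, -1/2, -1/12] . (h_A, h_B, h_C, h_E) = 1
  [-1/12, 5/6, -1/3, -1/6] . (h_A, h_B, h_C, h_E) = 1
  [-1/6, -1/4, 11/12, -1/12] . (h_A, h_B, h_C, h_E) = 1
  [-1/6, -1/4, -1/4, 11/12] . (h_A, h_B, h_C, h_E) = 1

Solving yields:
  h_A = 468/113
  h_B = 6954/1921
  h_C = 6084/1921
  h_E = 7098/1921

Starting state is E, so the expected hitting time is h_E = 7098/1921.

Answer: 7098/1921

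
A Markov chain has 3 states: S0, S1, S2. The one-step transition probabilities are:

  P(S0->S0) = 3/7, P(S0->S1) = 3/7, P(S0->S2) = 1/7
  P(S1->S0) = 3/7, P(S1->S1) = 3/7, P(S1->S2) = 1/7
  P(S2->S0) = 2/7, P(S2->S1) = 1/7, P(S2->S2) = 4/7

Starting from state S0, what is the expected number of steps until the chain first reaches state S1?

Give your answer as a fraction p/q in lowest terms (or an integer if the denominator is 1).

Answer: 14/5

Derivation:
Let h_i = expected steps to first reach S1 from state i.
Boundary: h_S1 = 0.
First-step equations for the other states:
  h_S0 = 1 + 3/7*h_S0 + 3/7*h_S1 + 1/7*h_S2
  h_S2 = 1 + 2/7*h_S0 + 1/7*h_S1 + 4/7*h_S2

Substituting h_S1 = 0 and rearranging gives the linear system (I - Q) h = 1:
  [4/7, -1/7] . (h_S0, h_S2) = 1
  [-2/7, 3/7] . (h_S0, h_S2) = 1

Solving yields:
  h_S0 = 14/5
  h_S2 = 21/5

Starting state is S0, so the expected hitting time is h_S0 = 14/5.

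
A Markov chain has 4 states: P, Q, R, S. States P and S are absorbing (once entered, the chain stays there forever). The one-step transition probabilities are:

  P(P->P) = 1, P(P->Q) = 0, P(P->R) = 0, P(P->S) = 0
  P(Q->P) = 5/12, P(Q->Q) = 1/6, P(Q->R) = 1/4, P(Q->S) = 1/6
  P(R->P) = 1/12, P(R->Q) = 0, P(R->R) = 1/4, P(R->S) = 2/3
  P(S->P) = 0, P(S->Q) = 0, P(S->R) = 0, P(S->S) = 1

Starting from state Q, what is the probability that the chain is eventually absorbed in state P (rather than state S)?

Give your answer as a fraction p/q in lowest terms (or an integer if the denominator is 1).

Let a_i = P(absorbed in P | start in state i).
Boundary conditions: a_P = 1, a_S = 0.
For each transient state i, a_i = sum_j P(i->j) * a_j:
  a_Q = 5/12*a_P + 1/6*a_Q + 1/4*a_R + 1/6*a_S
  a_R = 1/12*a_P + 0*a_Q + 1/4*a_R + 2/3*a_S

Substituting a_P = 1 and a_S = 0, rearrange to (I - Q) a = r where r[i] = P(i -> P):
  [5/6, -1/4] . (a_Q, a_R) = 5/12
  [0, 3/4] . (a_Q, a_R) = 1/12

Solving yields:
  a_Q = 8/15
  a_R = 1/9

Starting state is Q, so the absorption probability is a_Q = 8/15.

Answer: 8/15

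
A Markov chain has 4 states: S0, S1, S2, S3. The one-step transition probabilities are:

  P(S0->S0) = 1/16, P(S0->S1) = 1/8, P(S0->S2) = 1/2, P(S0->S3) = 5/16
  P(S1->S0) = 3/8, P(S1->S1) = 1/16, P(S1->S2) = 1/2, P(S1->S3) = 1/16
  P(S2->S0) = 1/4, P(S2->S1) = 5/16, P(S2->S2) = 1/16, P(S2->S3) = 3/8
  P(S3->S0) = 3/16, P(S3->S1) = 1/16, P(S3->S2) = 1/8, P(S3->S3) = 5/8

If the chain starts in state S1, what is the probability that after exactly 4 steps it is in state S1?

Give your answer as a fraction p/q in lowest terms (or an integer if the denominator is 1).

Answer: 4603/32768

Derivation:
Computing P^4 by repeated multiplication:
P^1 =
  S0: [1/16, 1/8, 1/2, 5/16]
  S1: [3/8, 1/16, 1/2, 1/16]
  S2: [1/4, 5/16, 1/16, 3/8]
  S3: [3/16, 1/16, 1/8, 5/8]
P^2 =
  S0: [15/64, 49/256, 21/128, 105/256]
  S1: [47/256, 27/128, 33/128, 89/256]
  S2: [7/32, 3/32, 85/256, 91/256]
  S3: [47/256, 27/256, 27/128, 1/2]
P^3 =
  S0: [837/4096, 121/1024, 281/1024, 1651/4096]
  S1: [451/2048, 567/4096, 263/1024, 1575/4096]
  S2: [813/4096, 163/1024, 907/4096, 431/1024]
  S3: [809/4096, 519/4096, 451/2048, 933/2048]
P^4 =
  S0: [6595/32768, 9429/65536, 7497/32768, 27923/65536]
  S1: [13237/65536, 4603/32768, 7977/32768, 27139/65536]
  S2: [13525/65536, 8537/65536, 16075/65536, 27399/65536]
  S3: [13129/65536, 8513/65536, 7629/32768, 7159/16384]

(P^4)[S1 -> S1] = 4603/32768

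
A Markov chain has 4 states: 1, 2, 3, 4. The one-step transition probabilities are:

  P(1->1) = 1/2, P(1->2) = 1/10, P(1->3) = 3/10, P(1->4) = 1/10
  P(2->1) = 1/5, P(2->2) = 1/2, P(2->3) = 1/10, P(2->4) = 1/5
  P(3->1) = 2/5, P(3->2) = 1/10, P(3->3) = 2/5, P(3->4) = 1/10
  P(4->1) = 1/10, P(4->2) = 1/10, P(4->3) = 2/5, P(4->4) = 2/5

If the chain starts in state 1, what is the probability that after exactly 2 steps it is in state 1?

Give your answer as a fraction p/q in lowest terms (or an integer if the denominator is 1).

Computing P^2 by repeated multiplication:
P^1 =
  1: [1/2, 1/10, 3/10, 1/10]
  2: [1/5, 1/2, 1/10, 1/5]
  3: [2/5, 1/10, 2/5, 1/10]
  4: [1/10, 1/10, 2/5, 2/5]
P^2 =
  1: [2/5, 7/50, 8/25, 7/50]
  2: [13/50, 3/10, 23/100, 21/100]
  3: [39/100, 7/50, 33/100, 7/50]
  4: [27/100, 7/50, 9/25, 23/100]

(P^2)[1 -> 1] = 2/5

Answer: 2/5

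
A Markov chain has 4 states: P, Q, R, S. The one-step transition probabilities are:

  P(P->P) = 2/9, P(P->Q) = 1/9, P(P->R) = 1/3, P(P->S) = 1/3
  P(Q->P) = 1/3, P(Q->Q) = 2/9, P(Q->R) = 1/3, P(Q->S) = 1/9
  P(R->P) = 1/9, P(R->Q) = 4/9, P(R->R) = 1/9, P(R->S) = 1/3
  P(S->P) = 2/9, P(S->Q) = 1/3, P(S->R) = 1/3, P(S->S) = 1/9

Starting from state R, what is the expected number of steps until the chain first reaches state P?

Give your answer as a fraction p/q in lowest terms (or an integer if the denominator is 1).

Let h_i = expected steps to first reach P from state i.
Boundary: h_P = 0.
First-step equations for the other states:
  h_Q = 1 + 1/3*h_P + 2/9*h_Q + 1/3*h_R + 1/9*h_S
  h_R = 1 + 1/9*h_P + 4/9*h_Q + 1/9*h_R + 1/3*h_S
  h_S = 1 + 2/9*h_P + 1/3*h_Q + 1/3*h_R + 1/9*h_S

Substituting h_P = 0 and rearranging gives the linear system (I - Q) h = 1:
  [7/9, -1/3, -1/9] . (h_Q, h_R, h_S) = 1
  [-4/9, 8/9, -1/3] . (h_Q, h_R, h_S) = 1
  [-1/3, -1/3, 8/9] . (h_Q, h_R, h_S) = 1

Solving yields:
  h_Q = 891/226
  h_R = 1071/226
  h_S = 495/113

Starting state is R, so the expected hitting time is h_R = 1071/226.

Answer: 1071/226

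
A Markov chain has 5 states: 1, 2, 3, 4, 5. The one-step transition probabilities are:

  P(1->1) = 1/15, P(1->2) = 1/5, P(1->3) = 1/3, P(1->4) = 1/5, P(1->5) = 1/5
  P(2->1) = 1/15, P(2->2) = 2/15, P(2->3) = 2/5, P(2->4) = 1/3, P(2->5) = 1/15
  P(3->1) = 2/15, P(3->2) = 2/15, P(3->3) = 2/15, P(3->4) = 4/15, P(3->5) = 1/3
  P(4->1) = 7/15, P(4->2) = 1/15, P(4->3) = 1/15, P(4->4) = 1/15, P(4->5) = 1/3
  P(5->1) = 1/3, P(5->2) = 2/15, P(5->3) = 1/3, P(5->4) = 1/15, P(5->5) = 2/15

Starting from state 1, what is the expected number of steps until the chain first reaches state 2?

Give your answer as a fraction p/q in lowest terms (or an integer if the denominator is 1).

Answer: 2508/367

Derivation:
Let h_i = expected steps to first reach 2 from state i.
Boundary: h_2 = 0.
First-step equations for the other states:
  h_1 = 1 + 1/15*h_1 + 1/5*h_2 + 1/3*h_3 + 1/5*h_4 + 1/5*h_5
  h_3 = 1 + 2/15*h_1 + 2/15*h_2 + 2/15*h_3 + 4/15*h_4 + 1/3*h_5
  h_4 = 1 + 7/15*h_1 + 1/15*h_2 + 1/15*h_3 + 1/15*h_4 + 1/3*h_5
  h_5 = 1 + 1/3*h_1 + 2/15*h_2 + 1/3*h_3 + 1/15*h_4 + 2/15*h_5

Substituting h_2 = 0 and rearranging gives the linear system (I - Q) h = 1:
  [14/15, -1/3, -1/5, -1/5] . (h_1, h_3, h_4, h_5) = 1
  [-2/15, 13/15, -4/15, -1/3] . (h_1, h_3, h_4, h_5) = 1
  [-7/15, -1/15, 14/15, -1/3] . (h_1, h_3, h_4, h_5) = 1
  [-1/3, -1/3, -1/15, 13/15] . (h_1, h_3, h_4, h_5) = 1

Solving yields:
  h_1 = 2508/367
  h_3 = 2676/367
  h_4 = 2778/367
  h_5 = 2631/367

Starting state is 1, so the expected hitting time is h_1 = 2508/367.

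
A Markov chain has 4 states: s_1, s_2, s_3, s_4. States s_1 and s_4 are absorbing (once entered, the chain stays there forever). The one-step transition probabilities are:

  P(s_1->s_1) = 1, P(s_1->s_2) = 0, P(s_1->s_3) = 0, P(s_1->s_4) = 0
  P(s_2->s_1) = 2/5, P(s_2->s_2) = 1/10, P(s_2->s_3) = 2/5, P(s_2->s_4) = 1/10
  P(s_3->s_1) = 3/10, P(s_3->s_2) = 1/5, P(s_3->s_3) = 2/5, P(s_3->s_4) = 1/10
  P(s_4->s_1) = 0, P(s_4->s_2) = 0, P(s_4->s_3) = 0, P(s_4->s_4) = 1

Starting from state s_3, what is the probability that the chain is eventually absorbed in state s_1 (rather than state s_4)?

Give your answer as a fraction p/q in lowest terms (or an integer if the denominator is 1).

Answer: 35/46

Derivation:
Let a_i = P(absorbed in s_1 | start in state i).
Boundary conditions: a_s_1 = 1, a_s_4 = 0.
For each transient state i, a_i = sum_j P(i->j) * a_j:
  a_s_2 = 2/5*a_s_1 + 1/10*a_s_2 + 2/5*a_s_3 + 1/10*a_s_4
  a_s_3 = 3/10*a_s_1 + 1/5*a_s_2 + 2/5*a_s_3 + 1/10*a_s_4

Substituting a_s_1 = 1 and a_s_4 = 0, rearrange to (I - Q) a = r where r[i] = P(i -> s_1):
  [9/10, -2/5] . (a_s_2, a_s_3) = 2/5
  [-1/5, 3/5] . (a_s_2, a_s_3) = 3/10

Solving yields:
  a_s_2 = 18/23
  a_s_3 = 35/46

Starting state is s_3, so the absorption probability is a_s_3 = 35/46.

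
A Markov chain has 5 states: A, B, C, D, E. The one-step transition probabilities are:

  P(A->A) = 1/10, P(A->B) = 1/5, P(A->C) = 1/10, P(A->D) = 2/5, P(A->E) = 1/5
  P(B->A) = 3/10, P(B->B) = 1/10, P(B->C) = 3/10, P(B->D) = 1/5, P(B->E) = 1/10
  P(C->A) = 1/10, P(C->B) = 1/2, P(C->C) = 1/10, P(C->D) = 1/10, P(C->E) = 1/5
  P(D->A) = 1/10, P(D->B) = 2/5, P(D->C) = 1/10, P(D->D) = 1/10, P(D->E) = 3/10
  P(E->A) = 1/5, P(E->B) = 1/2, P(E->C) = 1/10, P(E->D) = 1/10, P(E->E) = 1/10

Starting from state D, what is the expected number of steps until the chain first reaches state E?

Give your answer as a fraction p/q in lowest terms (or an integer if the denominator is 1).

Answer: 110/23

Derivation:
Let h_i = expected steps to first reach E from state i.
Boundary: h_E = 0.
First-step equations for the other states:
  h_A = 1 + 1/10*h_A + 1/5*h_B + 1/10*h_C + 2/5*h_D + 1/5*h_E
  h_B = 1 + 3/10*h_A + 1/10*h_B + 3/10*h_C + 1/5*h_D + 1/10*h_E
  h_C = 1 + 1/10*h_A + 1/2*h_B + 1/10*h_C + 1/10*h_D + 1/5*h_E
  h_D = 1 + 1/10*h_A + 2/5*h_B + 1/10*h_C + 1/10*h_D + 3/10*h_E

Substituting h_E = 0 and rearranging gives the linear system (I - Q) h = 1:
  [9/10, -1/5, -1/10, -2/5] . (h_A, h_B, h_C, h_D) = 1
  [-3/10, 9/10, -3/10, -1/5] . (h_A, h_B, h_C, h_D) = 1
  [-1/10, -1/2, 9/10, -1/10] . (h_A, h_B, h_C, h_D) = 1
  [-1/10, -2/5, -1/10, 9/10] . (h_A, h_B, h_C, h_D) = 1

Solving yields:
  h_A = 117/23
  h_B = 130/23
  h_C = 123/23
  h_D = 110/23

Starting state is D, so the expected hitting time is h_D = 110/23.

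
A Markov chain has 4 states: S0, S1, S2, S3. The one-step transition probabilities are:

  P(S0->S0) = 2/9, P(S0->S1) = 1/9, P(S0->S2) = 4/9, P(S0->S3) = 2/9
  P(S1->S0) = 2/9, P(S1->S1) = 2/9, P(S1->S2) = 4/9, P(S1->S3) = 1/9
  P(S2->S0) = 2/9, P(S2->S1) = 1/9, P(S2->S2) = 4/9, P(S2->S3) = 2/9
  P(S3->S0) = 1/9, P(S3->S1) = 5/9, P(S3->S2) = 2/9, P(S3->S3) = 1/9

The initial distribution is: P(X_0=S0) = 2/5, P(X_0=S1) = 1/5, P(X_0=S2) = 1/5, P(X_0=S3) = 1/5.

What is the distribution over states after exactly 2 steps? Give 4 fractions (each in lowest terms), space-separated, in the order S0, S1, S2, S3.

Answer: 82/405 29/135 164/405 8/45

Derivation:
Propagating the distribution step by step (d_{t+1} = d_t * P):
d_0 = (S0=2/5, S1=1/5, S2=1/5, S3=1/5)
  d_1[S0] = 2/5*2/9 + 1/5*2/9 + 1/5*2/9 + 1/5*1/9 = 1/5
  d_1[S1] = 2/5*1/9 + 1/5*2/9 + 1/5*1/9 + 1/5*5/9 = 2/9
  d_1[S2] = 2/5*4/9 + 1/5*4/9 + 1/5*4/9 + 1/5*2/9 = 2/5
  d_1[S3] = 2/5*2/9 + 1/5*1/9 + 1/5*2/9 + 1/5*1/9 = 8/45
d_1 = (S0=1/5, S1=2/9, S2=2/5, S3=8/45)
  d_2[S0] = 1/5*2/9 + 2/9*2/9 + 2/5*2/9 + 8/45*1/9 = 82/405
  d_2[S1] = 1/5*1/9 + 2/9*2/9 + 2/5*1/9 + 8/45*5/9 = 29/135
  d_2[S2] = 1/5*4/9 + 2/9*4/9 + 2/5*4/9 + 8/45*2/9 = 164/405
  d_2[S3] = 1/5*2/9 + 2/9*1/9 + 2/5*2/9 + 8/45*1/9 = 8/45
d_2 = (S0=82/405, S1=29/135, S2=164/405, S3=8/45)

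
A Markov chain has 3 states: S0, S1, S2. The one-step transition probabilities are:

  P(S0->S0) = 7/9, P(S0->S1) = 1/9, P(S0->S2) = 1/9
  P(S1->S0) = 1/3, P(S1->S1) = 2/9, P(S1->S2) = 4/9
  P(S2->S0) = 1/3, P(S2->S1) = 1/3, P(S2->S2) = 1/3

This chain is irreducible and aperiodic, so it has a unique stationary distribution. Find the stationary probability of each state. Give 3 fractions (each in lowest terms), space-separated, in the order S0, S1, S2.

The stationary distribution satisfies pi = pi * P, i.e.:
  pi_S0 = 7/9*pi_S0 + 1/3*pi_S1 + 1/3*pi_S2
  pi_S1 = 1/9*pi_S0 + 2/9*pi_S1 + 1/3*pi_S2
  pi_S2 = 1/9*pi_S0 + 4/9*pi_S1 + 1/3*pi_S2
with normalization: pi_S0 + pi_S1 + pi_S2 = 1.

Using the first 2 balance equations plus normalization, the linear system A*pi = b is:
  [-2/9, 1/3, 1/3] . pi = 0
  [1/9, -7/9, 1/3] . pi = 0
  [1, 1, 1] . pi = 1

Solving yields:
  pi_S0 = 3/5
  pi_S1 = 9/50
  pi_S2 = 11/50

Verification (pi * P):
  3/5*7/9 + 9/50*1/3 + 11/50*1/3 = 3/5 = pi_S0  (ok)
  3/5*1/9 + 9/50*2/9 + 11/50*1/3 = 9/50 = pi_S1  (ok)
  3/5*1/9 + 9/50*4/9 + 11/50*1/3 = 11/50 = pi_S2  (ok)

Answer: 3/5 9/50 11/50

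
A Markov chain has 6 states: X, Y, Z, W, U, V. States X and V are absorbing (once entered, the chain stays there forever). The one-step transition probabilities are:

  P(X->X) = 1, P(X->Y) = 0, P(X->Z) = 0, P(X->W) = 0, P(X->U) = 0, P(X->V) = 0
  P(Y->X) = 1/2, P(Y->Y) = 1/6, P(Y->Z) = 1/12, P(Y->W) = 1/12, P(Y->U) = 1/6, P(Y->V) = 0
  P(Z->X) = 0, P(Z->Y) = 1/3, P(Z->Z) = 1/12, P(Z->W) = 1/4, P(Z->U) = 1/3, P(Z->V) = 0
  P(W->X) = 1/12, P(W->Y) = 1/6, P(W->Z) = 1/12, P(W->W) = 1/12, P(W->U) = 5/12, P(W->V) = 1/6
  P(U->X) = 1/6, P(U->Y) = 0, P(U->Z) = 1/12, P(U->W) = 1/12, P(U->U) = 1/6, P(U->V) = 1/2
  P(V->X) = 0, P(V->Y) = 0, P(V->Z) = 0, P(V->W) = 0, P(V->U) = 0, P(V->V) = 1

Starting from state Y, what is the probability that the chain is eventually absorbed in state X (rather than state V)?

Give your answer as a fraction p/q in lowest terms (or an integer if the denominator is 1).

Let a_i = P(absorbed in X | start in state i).
Boundary conditions: a_X = 1, a_V = 0.
For each transient state i, a_i = sum_j P(i->j) * a_j:
  a_Y = 1/2*a_X + 1/6*a_Y + 1/12*a_Z + 1/12*a_W + 1/6*a_U + 0*a_V
  a_Z = 0*a_X + 1/3*a_Y + 1/12*a_Z + 1/4*a_W + 1/3*a_U + 0*a_V
  a_W = 1/12*a_X + 1/6*a_Y + 1/12*a_Z + 1/12*a_W + 5/12*a_U + 1/6*a_V
  a_U = 1/6*a_X + 0*a_Y + 1/12*a_Z + 1/12*a_W + 1/6*a_U + 1/2*a_V

Substituting a_X = 1 and a_V = 0, rearrange to (I - Q) a = r where r[i] = P(i -> X):
  [5/6, -1/12, -1/12, -1/6] . (a_Y, a_Z, a_W, a_U) = 1/2
  [-1/3, 11/12, -1/4, -1/3] . (a_Y, a_Z, a_W, a_U) = 0
  [-1/6, -1/12, 11/12, -5/12] . (a_Y, a_Z, a_W, a_U) = 1/12
  [0, -1/12, -1/12, 5/6] . (a_Y, a_Z, a_W, a_U) = 1/6

Solving yields:
  a_Y = 604/809
  a_Z = 1180/2427
  a_W = 976/2427
  a_U = 701/2427

Starting state is Y, so the absorption probability is a_Y = 604/809.

Answer: 604/809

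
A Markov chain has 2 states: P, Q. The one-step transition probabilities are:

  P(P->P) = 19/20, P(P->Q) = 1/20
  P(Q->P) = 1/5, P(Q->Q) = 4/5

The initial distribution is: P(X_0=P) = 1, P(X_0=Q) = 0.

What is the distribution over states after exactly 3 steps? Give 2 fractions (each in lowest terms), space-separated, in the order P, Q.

Propagating the distribution step by step (d_{t+1} = d_t * P):
d_0 = (P=1, Q=0)
  d_1[P] = 1*19/20 + 0*1/5 = 19/20
  d_1[Q] = 1*1/20 + 0*4/5 = 1/20
d_1 = (P=19/20, Q=1/20)
  d_2[P] = 19/20*19/20 + 1/20*1/5 = 73/80
  d_2[Q] = 19/20*1/20 + 1/20*4/5 = 7/80
d_2 = (P=73/80, Q=7/80)
  d_3[P] = 73/80*19/20 + 7/80*1/5 = 283/320
  d_3[Q] = 73/80*1/20 + 7/80*4/5 = 37/320
d_3 = (P=283/320, Q=37/320)

Answer: 283/320 37/320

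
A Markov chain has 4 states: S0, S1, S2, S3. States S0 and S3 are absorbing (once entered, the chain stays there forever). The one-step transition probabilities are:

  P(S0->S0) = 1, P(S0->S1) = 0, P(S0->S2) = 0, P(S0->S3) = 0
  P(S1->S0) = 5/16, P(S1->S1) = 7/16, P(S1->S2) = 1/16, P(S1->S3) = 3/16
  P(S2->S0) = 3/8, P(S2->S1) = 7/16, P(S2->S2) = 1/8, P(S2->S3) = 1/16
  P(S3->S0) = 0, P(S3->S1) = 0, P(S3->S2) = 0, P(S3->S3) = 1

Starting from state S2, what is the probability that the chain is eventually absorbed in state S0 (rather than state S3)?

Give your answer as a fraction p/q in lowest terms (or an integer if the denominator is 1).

Let a_i = P(absorbed in S0 | start in state i).
Boundary conditions: a_S0 = 1, a_S3 = 0.
For each transient state i, a_i = sum_j P(i->j) * a_j:
  a_S1 = 5/16*a_S0 + 7/16*a_S1 + 1/16*a_S2 + 3/16*a_S3
  a_S2 = 3/8*a_S0 + 7/16*a_S1 + 1/8*a_S2 + 1/16*a_S3

Substituting a_S0 = 1 and a_S3 = 0, rearrange to (I - Q) a = r where r[i] = P(i -> S0):
  [9/16, -1/16] . (a_S1, a_S2) = 5/16
  [-7/16, 7/8] . (a_S1, a_S2) = 3/8

Solving yields:
  a_S1 = 76/119
  a_S2 = 89/119

Starting state is S2, so the absorption probability is a_S2 = 89/119.

Answer: 89/119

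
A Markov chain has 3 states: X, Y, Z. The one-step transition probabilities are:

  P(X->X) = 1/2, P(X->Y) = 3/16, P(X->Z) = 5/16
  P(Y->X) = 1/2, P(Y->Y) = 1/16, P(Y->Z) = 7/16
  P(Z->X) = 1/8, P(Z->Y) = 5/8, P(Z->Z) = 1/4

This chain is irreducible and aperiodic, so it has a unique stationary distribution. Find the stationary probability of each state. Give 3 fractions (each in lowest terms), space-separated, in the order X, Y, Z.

Answer: 55/146 43/146 24/73

Derivation:
The stationary distribution satisfies pi = pi * P, i.e.:
  pi_X = 1/2*pi_X + 1/2*pi_Y + 1/8*pi_Z
  pi_Y = 3/16*pi_X + 1/16*pi_Y + 5/8*pi_Z
  pi_Z = 5/16*pi_X + 7/16*pi_Y + 1/4*pi_Z
with normalization: pi_X + pi_Y + pi_Z = 1.

Using the first 2 balance equations plus normalization, the linear system A*pi = b is:
  [-1/2, 1/2, 1/8] . pi = 0
  [3/16, -15/16, 5/8] . pi = 0
  [1, 1, 1] . pi = 1

Solving yields:
  pi_X = 55/146
  pi_Y = 43/146
  pi_Z = 24/73

Verification (pi * P):
  55/146*1/2 + 43/146*1/2 + 24/73*1/8 = 55/146 = pi_X  (ok)
  55/146*3/16 + 43/146*1/16 + 24/73*5/8 = 43/146 = pi_Y  (ok)
  55/146*5/16 + 43/146*7/16 + 24/73*1/4 = 24/73 = pi_Z  (ok)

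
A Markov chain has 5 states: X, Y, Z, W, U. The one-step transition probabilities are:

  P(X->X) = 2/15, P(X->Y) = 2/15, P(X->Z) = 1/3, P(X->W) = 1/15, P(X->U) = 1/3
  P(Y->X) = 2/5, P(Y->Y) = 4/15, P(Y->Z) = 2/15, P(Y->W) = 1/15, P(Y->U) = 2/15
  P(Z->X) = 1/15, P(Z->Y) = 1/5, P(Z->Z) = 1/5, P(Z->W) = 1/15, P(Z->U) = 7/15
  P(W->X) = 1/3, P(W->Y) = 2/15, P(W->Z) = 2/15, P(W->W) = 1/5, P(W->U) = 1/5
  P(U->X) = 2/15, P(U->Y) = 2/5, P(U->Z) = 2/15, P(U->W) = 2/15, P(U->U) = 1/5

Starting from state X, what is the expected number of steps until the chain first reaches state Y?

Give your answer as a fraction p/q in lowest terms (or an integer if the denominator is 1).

Answer: 11625/2678

Derivation:
Let h_i = expected steps to first reach Y from state i.
Boundary: h_Y = 0.
First-step equations for the other states:
  h_X = 1 + 2/15*h_X + 2/15*h_Y + 1/3*h_Z + 1/15*h_W + 1/3*h_U
  h_Z = 1 + 1/15*h_X + 1/5*h_Y + 1/5*h_Z + 1/15*h_W + 7/15*h_U
  h_W = 1 + 1/3*h_X + 2/15*h_Y + 2/15*h_Z + 1/5*h_W + 1/5*h_U
  h_U = 1 + 2/15*h_X + 2/5*h_Y + 2/15*h_Z + 2/15*h_W + 1/5*h_U

Substituting h_Y = 0 and rearranging gives the linear system (I - Q) h = 1:
  [13/15, -1/3, -1/15, -1/3] . (h_X, h_Z, h_W, h_U) = 1
  [-1/15, 4/5, -1/15, -7/15] . (h_X, h_Z, h_W, h_U) = 1
  [-1/3, -2/15, 4/5, -1/5] . (h_X, h_Z, h_W, h_U) = 1
  [-2/15, -2/15, -2/15, 4/5] . (h_X, h_Z, h_W, h_U) = 1

Solving yields:
  h_X = 11625/2678
  h_Z = 5322/1339
  h_W = 6120/1339
  h_U = 9099/2678

Starting state is X, so the expected hitting time is h_X = 11625/2678.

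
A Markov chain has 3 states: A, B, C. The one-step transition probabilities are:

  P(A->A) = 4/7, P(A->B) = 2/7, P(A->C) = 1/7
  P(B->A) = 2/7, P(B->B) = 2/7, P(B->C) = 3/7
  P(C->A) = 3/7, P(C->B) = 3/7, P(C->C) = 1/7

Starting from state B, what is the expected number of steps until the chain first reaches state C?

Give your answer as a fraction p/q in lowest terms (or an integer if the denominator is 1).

Let h_i = expected steps to first reach C from state i.
Boundary: h_C = 0.
First-step equations for the other states:
  h_A = 1 + 4/7*h_A + 2/7*h_B + 1/7*h_C
  h_B = 1 + 2/7*h_A + 2/7*h_B + 3/7*h_C

Substituting h_C = 0 and rearranging gives the linear system (I - Q) h = 1:
  [3/7, -2/7] . (h_A, h_B) = 1
  [-2/7, 5/7] . (h_A, h_B) = 1

Solving yields:
  h_A = 49/11
  h_B = 35/11

Starting state is B, so the expected hitting time is h_B = 35/11.

Answer: 35/11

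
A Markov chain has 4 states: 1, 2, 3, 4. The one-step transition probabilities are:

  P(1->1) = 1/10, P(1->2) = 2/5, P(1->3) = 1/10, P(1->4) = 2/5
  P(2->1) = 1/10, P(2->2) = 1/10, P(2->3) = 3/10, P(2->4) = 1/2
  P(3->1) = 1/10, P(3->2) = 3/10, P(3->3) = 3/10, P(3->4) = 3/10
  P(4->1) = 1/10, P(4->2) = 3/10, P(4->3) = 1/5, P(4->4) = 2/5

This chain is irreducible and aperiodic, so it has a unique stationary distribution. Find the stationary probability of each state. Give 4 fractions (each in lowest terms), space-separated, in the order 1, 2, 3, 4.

The stationary distribution satisfies pi = pi * P, i.e.:
  pi_1 = 1/10*pi_1 + 1/10*pi_2 + 1/10*pi_3 + 1/10*pi_4
  pi_2 = 2/5*pi_1 + 1/10*pi_2 + 3/10*pi_3 + 3/10*pi_4
  pi_3 = 1/10*pi_1 + 3/10*pi_2 + 3/10*pi_3 + 1/5*pi_4
  pi_4 = 2/5*pi_1 + 1/2*pi_2 + 3/10*pi_3 + 2/5*pi_4
with normalization: pi_1 + pi_2 + pi_3 + pi_4 = 1.

Using the first 3 balance equations plus normalization, the linear system A*pi = b is:
  [-9/10, 1/10, 1/10, 1/10] . pi = 0
  [2/5, -9/10, 3/10, 3/10] . pi = 0
  [1/10, 3/10, -7/10, 1/5] . pi = 0
  [1, 1, 1, 1] . pi = 1

Solving yields:
  pi_1 = 1/10
  pi_2 = 31/120
  pi_3 = 259/1080
  pi_4 = 217/540

Verification (pi * P):
  1/10*1/10 + 31/120*1/10 + 259/1080*1/10 + 217/540*1/10 = 1/10 = pi_1  (ok)
  1/10*2/5 + 31/120*1/10 + 259/1080*3/10 + 217/540*3/10 = 31/120 = pi_2  (ok)
  1/10*1/10 + 31/120*3/10 + 259/1080*3/10 + 217/540*1/5 = 259/1080 = pi_3  (ok)
  1/10*2/5 + 31/120*1/2 + 259/1080*3/10 + 217/540*2/5 = 217/540 = pi_4  (ok)

Answer: 1/10 31/120 259/1080 217/540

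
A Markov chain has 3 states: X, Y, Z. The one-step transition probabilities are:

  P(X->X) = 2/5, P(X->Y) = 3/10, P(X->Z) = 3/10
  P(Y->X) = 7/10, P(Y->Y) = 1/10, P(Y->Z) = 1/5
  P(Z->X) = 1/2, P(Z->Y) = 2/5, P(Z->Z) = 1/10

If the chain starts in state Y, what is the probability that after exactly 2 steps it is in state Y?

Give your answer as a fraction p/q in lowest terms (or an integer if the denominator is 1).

Answer: 3/10

Derivation:
Computing P^2 by repeated multiplication:
P^1 =
  X: [2/5, 3/10, 3/10]
  Y: [7/10, 1/10, 1/5]
  Z: [1/2, 2/5, 1/10]
P^2 =
  X: [13/25, 27/100, 21/100]
  Y: [9/20, 3/10, 1/4]
  Z: [53/100, 23/100, 6/25]

(P^2)[Y -> Y] = 3/10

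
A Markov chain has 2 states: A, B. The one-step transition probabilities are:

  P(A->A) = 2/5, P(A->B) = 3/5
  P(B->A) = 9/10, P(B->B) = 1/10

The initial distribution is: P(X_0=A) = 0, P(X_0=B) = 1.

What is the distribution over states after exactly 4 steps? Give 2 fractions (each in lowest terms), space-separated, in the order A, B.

Answer: 9/16 7/16

Derivation:
Propagating the distribution step by step (d_{t+1} = d_t * P):
d_0 = (A=0, B=1)
  d_1[A] = 0*2/5 + 1*9/10 = 9/10
  d_1[B] = 0*3/5 + 1*1/10 = 1/10
d_1 = (A=9/10, B=1/10)
  d_2[A] = 9/10*2/5 + 1/10*9/10 = 9/20
  d_2[B] = 9/10*3/5 + 1/10*1/10 = 11/20
d_2 = (A=9/20, B=11/20)
  d_3[A] = 9/20*2/5 + 11/20*9/10 = 27/40
  d_3[B] = 9/20*3/5 + 11/20*1/10 = 13/40
d_3 = (A=27/40, B=13/40)
  d_4[A] = 27/40*2/5 + 13/40*9/10 = 9/16
  d_4[B] = 27/40*3/5 + 13/40*1/10 = 7/16
d_4 = (A=9/16, B=7/16)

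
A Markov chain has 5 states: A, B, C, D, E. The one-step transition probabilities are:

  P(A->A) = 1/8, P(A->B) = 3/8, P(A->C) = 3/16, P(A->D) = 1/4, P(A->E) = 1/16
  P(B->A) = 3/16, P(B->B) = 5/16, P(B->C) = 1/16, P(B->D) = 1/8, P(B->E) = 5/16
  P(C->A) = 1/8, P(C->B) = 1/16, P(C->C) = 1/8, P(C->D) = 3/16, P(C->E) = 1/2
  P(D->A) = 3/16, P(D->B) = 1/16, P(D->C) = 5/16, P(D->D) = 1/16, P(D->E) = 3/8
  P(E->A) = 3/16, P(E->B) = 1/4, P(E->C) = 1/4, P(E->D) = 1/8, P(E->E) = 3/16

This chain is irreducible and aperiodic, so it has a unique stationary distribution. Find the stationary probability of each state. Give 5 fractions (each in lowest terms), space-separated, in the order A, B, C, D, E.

The stationary distribution satisfies pi = pi * P, i.e.:
  pi_A = 1/8*pi_A + 3/16*pi_B + 1/8*pi_C + 3/16*pi_D + 3/16*pi_E
  pi_B = 3/8*pi_A + 5/16*pi_B + 1/16*pi_C + 1/16*pi_D + 1/4*pi_E
  pi_C = 3/16*pi_A + 1/16*pi_B + 1/8*pi_C + 5/16*pi_D + 1/4*pi_E
  pi_D = 1/4*pi_A + 1/8*pi_B + 3/16*pi_C + 1/16*pi_D + 1/8*pi_E
  pi_E = 1/16*pi_A + 5/16*pi_B + 1/2*pi_C + 3/8*pi_D + 3/16*pi_E
with normalization: pi_A + pi_B + pi_C + pi_D + pi_E = 1.

Using the first 4 balance equations plus normalization, the linear system A*pi = b is:
  [-7/8, 3/16, 1/8, 3/16, 3/16] . pi = 0
  [3/8, -11/16, 1/16, 1/16, 1/4] . pi = 0
  [3/16, 1/16, -7/8, 5/16, 1/4] . pi = 0
  [1/4, 1/8, 3/16, -15/16, 1/8] . pi = 0
  [1, 1, 1, 1, 1] . pi = 1

Solving yields:
  pi_A = 375/2264
  pi_B = 755/3396
  pi_C = 417/2264
  pi_D = 335/2264
  pi_E = 1901/6792

Verification (pi * P):
  375/2264*1/8 + 755/3396*3/16 + 417/2264*1/8 + 335/2264*3/16 + 1901/6792*3/16 = 375/2264 = pi_A  (ok)
  375/2264*3/8 + 755/3396*5/16 + 417/2264*1/16 + 335/2264*1/16 + 1901/6792*1/4 = 755/3396 = pi_B  (ok)
  375/2264*3/16 + 755/3396*1/16 + 417/2264*1/8 + 335/2264*5/16 + 1901/6792*1/4 = 417/2264 = pi_C  (ok)
  375/2264*1/4 + 755/3396*1/8 + 417/2264*3/16 + 335/2264*1/16 + 1901/6792*1/8 = 335/2264 = pi_D  (ok)
  375/2264*1/16 + 755/3396*5/16 + 417/2264*1/2 + 335/2264*3/8 + 1901/6792*3/16 = 1901/6792 = pi_E  (ok)

Answer: 375/2264 755/3396 417/2264 335/2264 1901/6792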